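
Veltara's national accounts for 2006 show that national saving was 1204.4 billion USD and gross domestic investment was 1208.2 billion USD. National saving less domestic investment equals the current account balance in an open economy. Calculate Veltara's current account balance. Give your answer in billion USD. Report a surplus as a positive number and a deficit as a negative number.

-3.8

CA = S - I = 1204.4 - 1208.2 = -3.8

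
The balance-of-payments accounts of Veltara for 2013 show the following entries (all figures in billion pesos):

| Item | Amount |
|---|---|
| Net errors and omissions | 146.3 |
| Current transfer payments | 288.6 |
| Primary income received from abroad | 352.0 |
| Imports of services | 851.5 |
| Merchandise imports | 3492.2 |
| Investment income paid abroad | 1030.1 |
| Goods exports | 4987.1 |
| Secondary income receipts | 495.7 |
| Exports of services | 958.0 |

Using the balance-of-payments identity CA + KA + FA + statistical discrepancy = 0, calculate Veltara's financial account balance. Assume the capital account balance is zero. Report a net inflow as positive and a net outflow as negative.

-1276.7

Goods balance = 4987.1 - 3492.2 = 1494.9
Services balance = 958.0 - 851.5 = 106.5
Trade balance (goods + services) = 1494.9 + 106.5 = 1601.4
Net primary income = 352.0 - 1030.1 = -678.1
Net secondary income = 495.7 - 288.6 = 207.1
Current account = 1601.4 + (-678.1) + 207.1 = 1130.4
Financial account = -(1130.4 + 146.3) = -1276.7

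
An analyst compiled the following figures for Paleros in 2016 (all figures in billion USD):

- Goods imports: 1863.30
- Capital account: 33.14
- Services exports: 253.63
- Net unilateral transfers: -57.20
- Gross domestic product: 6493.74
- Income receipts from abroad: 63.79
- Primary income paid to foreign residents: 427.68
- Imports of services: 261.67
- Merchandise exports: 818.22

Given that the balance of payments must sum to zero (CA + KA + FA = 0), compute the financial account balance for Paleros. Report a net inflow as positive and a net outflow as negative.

1441.07

Goods balance = 818.22 - 1863.30 = -1045.08
Services balance = 253.63 - 261.67 = -8.04
Trade balance (goods + services) = -1045.08 + (-8.04) = -1053.12
Net primary income = 63.79 - 427.68 = -363.89
Net secondary income = -57.20
Current account = -1053.12 + (-363.89) + (-57.20) = -1474.21
Financial account = -(-1474.21 + 33.14) = 1441.07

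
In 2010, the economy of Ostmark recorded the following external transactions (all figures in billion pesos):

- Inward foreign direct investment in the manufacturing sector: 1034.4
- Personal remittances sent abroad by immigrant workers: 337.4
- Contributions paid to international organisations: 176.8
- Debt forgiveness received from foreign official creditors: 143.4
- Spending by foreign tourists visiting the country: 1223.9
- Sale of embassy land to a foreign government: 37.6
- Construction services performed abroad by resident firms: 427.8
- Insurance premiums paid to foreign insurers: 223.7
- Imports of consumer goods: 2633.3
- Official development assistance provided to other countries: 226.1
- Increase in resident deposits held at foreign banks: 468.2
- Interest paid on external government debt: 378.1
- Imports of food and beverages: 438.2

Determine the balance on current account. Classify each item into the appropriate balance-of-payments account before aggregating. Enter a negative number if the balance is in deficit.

Goods: -438.2 - 2633.3 = -3071.5
Services: -223.7 + 427.8 + 1223.9 = 1428.0
Primary income: -378.1
Secondary income: -176.8 - 337.4 - 226.1 = -740.3
Current account = (-3071.5) + 1428.0 + (-378.1) + (-740.3) = -2761.9
(Excluded from the current account — financial account: inward foreign direct investment in the manufacturing sector 1034.4, increase in resident deposits held at foreign banks 468.2; capital account: debt forgiveness received from foreign official creditors 143.4, sale of embassy land to a foreign government 37.6.)

-2761.9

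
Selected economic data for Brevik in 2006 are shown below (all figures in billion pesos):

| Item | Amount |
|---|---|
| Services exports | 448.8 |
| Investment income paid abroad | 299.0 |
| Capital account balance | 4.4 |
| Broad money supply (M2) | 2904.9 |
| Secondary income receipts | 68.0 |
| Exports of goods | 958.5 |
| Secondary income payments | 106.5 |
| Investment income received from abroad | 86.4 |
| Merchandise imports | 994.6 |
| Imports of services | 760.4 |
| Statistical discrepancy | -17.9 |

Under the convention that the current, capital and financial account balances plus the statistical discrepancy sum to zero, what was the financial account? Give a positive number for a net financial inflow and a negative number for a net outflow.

612.3

Goods balance = 958.5 - 994.6 = -36.1
Services balance = 448.8 - 760.4 = -311.6
Trade balance (goods + services) = -36.1 + (-311.6) = -347.7
Net primary income = 86.4 - 299.0 = -212.6
Net secondary income = 68.0 - 106.5 = -38.5
Current account = -347.7 + (-212.6) + (-38.5) = -598.8
Financial account = -(-598.8 + 4.4 + (-17.9)) = 612.3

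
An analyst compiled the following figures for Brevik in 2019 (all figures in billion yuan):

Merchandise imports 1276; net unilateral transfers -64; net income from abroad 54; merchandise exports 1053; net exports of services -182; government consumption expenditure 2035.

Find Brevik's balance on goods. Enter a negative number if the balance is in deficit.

Goods balance = 1053 - 1276 = -223

-223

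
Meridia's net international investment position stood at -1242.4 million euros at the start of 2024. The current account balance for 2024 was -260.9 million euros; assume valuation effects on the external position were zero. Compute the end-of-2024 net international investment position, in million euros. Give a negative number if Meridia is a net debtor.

With no valuation effects, change in NIIP = current account = -260.9
End-of-year NIIP = -1242.4 + (-260.9) = -1503.3

-1503.3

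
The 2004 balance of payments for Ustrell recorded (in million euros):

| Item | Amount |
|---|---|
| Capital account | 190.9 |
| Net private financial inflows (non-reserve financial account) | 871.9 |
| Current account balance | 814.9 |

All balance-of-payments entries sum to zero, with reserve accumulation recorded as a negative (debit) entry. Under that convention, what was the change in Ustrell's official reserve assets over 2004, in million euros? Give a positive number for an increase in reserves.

Official reserve transactions balance = -(814.9 + 190.9 + 871.9) = -1877.7
An accumulation of reserves is recorded as a debit (negative entry), so the change in the stock of reserves is the negative of that balance.
Change in official reserves = -(-1877.7) = 1877.7

1877.7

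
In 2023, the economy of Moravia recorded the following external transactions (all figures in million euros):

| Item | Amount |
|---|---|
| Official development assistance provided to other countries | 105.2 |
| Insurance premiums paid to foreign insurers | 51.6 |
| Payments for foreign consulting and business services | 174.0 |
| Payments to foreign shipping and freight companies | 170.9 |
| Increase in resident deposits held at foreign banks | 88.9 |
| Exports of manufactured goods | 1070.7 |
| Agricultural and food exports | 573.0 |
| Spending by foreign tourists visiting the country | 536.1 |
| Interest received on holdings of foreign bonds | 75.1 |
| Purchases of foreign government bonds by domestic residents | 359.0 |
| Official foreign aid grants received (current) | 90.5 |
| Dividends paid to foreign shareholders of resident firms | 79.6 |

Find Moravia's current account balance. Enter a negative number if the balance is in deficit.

Goods: 1070.7 + 573.0 = 1643.7
Services: -174.0 - 170.9 - 51.6 + 536.1 = 139.6
Primary income: -79.6 + 75.1 = -4.5
Secondary income: -105.2 + 90.5 = -14.7
Current account = 1643.7 + 139.6 + (-4.5) + (-14.7) = 1764.1
(Excluded from the current account — financial account: increase in resident deposits held at foreign banks 88.9, purchases of foreign government bonds by domestic residents 359.0.)

1764.1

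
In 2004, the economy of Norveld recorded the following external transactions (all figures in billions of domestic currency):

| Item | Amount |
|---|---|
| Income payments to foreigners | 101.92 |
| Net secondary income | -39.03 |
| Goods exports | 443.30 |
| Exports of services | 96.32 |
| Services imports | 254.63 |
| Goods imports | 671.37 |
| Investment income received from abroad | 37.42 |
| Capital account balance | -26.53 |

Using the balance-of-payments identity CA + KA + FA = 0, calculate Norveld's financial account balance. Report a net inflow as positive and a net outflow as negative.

516.44

Goods balance = 443.30 - 671.37 = -228.07
Services balance = 96.32 - 254.63 = -158.31
Trade balance (goods + services) = -228.07 + (-158.31) = -386.38
Net primary income = 37.42 - 101.92 = -64.50
Net secondary income = -39.03
Current account = -386.38 + (-64.50) + (-39.03) = -489.91
Financial account = -(-489.91 + (-26.53)) = 516.44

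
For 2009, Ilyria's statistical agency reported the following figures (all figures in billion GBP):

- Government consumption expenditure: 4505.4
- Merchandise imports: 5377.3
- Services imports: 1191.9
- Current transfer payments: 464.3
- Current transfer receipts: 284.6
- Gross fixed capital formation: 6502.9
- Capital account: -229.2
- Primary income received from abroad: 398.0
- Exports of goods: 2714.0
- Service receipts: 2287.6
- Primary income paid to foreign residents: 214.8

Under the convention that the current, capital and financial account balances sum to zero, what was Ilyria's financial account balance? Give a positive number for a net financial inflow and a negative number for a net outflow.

1793.3

Goods balance = 2714.0 - 5377.3 = -2663.3
Services balance = 2287.6 - 1191.9 = 1095.7
Trade balance (goods + services) = -2663.3 + 1095.7 = -1567.6
Net primary income = 398.0 - 214.8 = 183.2
Net secondary income = 284.6 - 464.3 = -179.7
Current account = -1567.6 + 183.2 + (-179.7) = -1564.1
Financial account = -(-1564.1 + (-229.2)) = 1793.3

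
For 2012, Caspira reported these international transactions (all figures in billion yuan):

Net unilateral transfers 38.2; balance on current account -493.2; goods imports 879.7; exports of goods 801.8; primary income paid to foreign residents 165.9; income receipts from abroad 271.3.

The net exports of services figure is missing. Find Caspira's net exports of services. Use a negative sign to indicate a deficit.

Current account = goods balance + services balance + net primary income + net secondary income
Sum of the known components = 65.7
Net exports of services = CA - (known components) = -493.2 - 65.7 = -558.9

-558.9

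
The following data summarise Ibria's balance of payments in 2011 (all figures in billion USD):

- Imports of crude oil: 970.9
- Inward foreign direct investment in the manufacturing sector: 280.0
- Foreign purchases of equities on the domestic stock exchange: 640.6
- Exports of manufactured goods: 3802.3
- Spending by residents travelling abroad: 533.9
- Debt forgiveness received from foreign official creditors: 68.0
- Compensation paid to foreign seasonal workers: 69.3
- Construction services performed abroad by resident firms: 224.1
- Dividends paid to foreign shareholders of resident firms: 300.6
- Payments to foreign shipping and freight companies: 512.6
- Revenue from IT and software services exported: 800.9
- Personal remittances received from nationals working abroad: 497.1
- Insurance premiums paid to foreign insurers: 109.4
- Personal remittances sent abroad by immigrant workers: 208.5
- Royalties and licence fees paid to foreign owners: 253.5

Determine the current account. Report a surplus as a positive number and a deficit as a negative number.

Goods: 3802.3 - 970.9 = 2831.4
Services: -109.4 - 533.9 - 512.6 - 253.5 + 224.1 + 800.9 = -384.4
Primary income: -300.6 - 69.3 = -369.9
Secondary income: -208.5 + 497.1 = 288.6
Current account = 2831.4 + (-384.4) + (-369.9) + 288.6 = 2365.7
(Excluded from the current account — financial account: inward foreign direct investment in the manufacturing sector 280.0, foreign purchases of equities on the domestic stock exchange 640.6; capital account: debt forgiveness received from foreign official creditors 68.0.)

2365.7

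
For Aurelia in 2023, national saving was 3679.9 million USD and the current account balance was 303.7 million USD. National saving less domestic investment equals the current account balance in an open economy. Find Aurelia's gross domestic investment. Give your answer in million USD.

S - I = CA (net lending to the rest of the world).
I = S - CA = 3679.9 - 303.7 = 3376.2

3376.2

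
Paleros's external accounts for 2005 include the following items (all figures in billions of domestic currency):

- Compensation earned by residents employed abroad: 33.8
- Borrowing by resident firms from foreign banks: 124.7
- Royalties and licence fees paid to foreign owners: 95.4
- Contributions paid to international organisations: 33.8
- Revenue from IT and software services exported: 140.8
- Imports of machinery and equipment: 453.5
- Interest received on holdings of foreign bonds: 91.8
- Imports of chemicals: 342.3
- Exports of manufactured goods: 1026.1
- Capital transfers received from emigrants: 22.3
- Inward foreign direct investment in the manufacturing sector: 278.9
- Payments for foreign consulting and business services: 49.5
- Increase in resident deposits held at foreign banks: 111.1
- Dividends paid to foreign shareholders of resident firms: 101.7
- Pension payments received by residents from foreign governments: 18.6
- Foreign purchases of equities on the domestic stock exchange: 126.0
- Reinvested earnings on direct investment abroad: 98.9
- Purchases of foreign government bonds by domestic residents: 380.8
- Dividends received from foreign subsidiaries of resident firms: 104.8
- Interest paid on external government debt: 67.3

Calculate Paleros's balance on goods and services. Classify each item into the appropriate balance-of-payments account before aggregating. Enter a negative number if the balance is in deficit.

Goods: 1026.1 - 342.3 - 453.5 = 230.3
Services: 140.8 - 95.4 - 49.5 = -4.1
Trade balance = 230.3 + (-4.1) = 226.2
(Excluded from the trade balance — primary income: compensation earned by residents employed abroad 33.8, interest received on holdings of foreign bonds 91.8, dividends paid to foreign shareholders of resident firms 101.7, reinvested earnings on direct investment abroad 98.9, dividends received from foreign subsidiaries of resident firms 104.8, interest paid on external government debt 67.3; financial account: borrowing by resident firms from foreign banks 124.7, inward foreign direct investment in the manufacturing sector 278.9, increase in resident deposits held at foreign banks 111.1, foreign purchases of equities on the domestic stock exchange 126.0, purchases of foreign government bonds by domestic residents 380.8; secondary income: contributions paid to international organisations 33.8, pension payments received by residents from foreign governments 18.6; capital account: capital transfers received from emigrants 22.3.)

226.2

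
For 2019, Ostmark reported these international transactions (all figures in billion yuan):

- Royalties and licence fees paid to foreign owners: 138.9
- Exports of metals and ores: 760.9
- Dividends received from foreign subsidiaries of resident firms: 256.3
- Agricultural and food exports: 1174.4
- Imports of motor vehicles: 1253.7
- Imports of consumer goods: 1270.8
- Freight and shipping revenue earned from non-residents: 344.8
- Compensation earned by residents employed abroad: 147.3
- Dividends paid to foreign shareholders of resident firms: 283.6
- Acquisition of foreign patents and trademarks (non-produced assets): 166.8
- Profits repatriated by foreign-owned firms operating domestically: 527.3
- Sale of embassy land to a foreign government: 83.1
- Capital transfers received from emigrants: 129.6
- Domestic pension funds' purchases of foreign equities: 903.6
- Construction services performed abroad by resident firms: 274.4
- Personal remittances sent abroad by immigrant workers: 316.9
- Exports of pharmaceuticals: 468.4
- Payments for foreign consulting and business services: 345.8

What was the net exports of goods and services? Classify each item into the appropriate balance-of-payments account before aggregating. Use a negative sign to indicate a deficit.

Goods: 1174.4 - 1270.8 + 760.9 - 1253.7 + 468.4 = -120.8
Services: -345.8 - 138.9 + 274.4 + 344.8 = 134.5
Trade balance = -120.8 + 134.5 = 13.7
(Excluded from the trade balance — primary income: dividends received from foreign subsidiaries of resident firms 256.3, compensation earned by residents employed abroad 147.3, dividends paid to foreign shareholders of resident firms 283.6, profits repatriated by foreign-owned firms operating domestically 527.3; capital account: acquisition of foreign patents and trademarks (non-produced assets) 166.8, sale of embassy land to a foreign government 83.1, capital transfers received from emigrants 129.6; financial account: domestic pension funds' purchases of foreign equities 903.6; secondary income: personal remittances sent abroad by immigrant workers 316.9.)

13.7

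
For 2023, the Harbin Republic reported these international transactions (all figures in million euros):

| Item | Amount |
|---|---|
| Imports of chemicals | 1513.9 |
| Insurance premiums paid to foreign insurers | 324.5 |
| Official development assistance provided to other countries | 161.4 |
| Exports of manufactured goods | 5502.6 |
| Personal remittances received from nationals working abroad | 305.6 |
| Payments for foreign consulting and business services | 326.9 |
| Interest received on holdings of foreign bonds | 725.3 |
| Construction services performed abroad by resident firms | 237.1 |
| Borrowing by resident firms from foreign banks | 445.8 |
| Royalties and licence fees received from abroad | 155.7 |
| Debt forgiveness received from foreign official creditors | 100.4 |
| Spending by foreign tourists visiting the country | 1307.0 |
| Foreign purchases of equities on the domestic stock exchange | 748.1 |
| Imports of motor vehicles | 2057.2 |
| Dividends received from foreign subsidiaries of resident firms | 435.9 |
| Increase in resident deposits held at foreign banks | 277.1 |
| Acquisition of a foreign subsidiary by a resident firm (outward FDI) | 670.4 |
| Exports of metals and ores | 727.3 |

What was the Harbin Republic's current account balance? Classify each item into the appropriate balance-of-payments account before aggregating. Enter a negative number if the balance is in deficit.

5012.6

Goods: 727.3 - 2057.2 + 5502.6 - 1513.9 = 2658.8
Services: 237.1 + 155.7 + 1307.0 - 326.9 - 324.5 = 1048.4
Primary income: 435.9 + 725.3 = 1161.2
Secondary income: 305.6 - 161.4 = 144.2
Current account = 2658.8 + 1048.4 + 1161.2 + 144.2 = 5012.6
(Excluded from the current account — financial account: borrowing by resident firms from foreign banks 445.8, foreign purchases of equities on the domestic stock exchange 748.1, increase in resident deposits held at foreign banks 277.1, acquisition of a foreign subsidiary by a resident firm (outward FDI) 670.4; capital account: debt forgiveness received from foreign official creditors 100.4.)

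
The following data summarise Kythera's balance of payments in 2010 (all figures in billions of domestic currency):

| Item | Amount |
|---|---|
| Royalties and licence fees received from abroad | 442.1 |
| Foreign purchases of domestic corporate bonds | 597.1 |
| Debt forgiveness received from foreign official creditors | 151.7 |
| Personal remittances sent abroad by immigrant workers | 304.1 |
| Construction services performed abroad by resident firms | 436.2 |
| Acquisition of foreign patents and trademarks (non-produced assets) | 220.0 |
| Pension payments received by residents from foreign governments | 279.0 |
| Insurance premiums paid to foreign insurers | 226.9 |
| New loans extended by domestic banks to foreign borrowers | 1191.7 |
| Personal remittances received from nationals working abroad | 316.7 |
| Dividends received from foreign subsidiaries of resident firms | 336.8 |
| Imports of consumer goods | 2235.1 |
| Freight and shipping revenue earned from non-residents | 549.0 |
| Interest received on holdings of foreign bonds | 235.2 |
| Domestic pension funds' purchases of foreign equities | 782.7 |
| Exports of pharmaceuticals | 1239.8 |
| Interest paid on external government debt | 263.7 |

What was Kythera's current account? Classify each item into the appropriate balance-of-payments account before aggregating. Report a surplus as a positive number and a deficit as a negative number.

805.0

Goods: 1239.8 - 2235.1 = -995.3
Services: 442.1 + 549.0 - 226.9 + 436.2 = 1200.4
Primary income: -263.7 + 235.2 + 336.8 = 308.3
Secondary income: 279.0 - 304.1 + 316.7 = 291.6
Current account = (-995.3) + 1200.4 + 308.3 + 291.6 = 805.0
(Excluded from the current account — financial account: foreign purchases of domestic corporate bonds 597.1, new loans extended by domestic banks to foreign borrowers 1191.7, domestic pension funds' purchases of foreign equities 782.7; capital account: debt forgiveness received from foreign official creditors 151.7, acquisition of foreign patents and trademarks (non-produced assets) 220.0.)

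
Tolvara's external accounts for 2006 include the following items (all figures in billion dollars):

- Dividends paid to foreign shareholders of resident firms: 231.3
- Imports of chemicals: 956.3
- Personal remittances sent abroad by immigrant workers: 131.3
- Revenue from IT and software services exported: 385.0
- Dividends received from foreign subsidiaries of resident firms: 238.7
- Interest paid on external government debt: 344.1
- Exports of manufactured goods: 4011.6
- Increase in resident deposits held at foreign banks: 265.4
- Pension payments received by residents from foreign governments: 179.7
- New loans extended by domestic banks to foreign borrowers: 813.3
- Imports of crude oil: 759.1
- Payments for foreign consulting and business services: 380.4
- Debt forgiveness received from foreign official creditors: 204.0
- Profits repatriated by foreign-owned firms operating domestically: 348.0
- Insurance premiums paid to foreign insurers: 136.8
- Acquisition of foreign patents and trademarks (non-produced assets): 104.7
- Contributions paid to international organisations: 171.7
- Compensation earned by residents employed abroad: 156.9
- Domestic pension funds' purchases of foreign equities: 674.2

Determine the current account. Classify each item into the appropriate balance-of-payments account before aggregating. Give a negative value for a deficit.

1512.9

Goods: -956.3 - 759.1 + 4011.6 = 2296.2
Services: -380.4 - 136.8 + 385.0 = -132.2
Primary income: -348.0 - 231.3 + 156.9 + 238.7 - 344.1 = -527.8
Secondary income: -131.3 + 179.7 - 171.7 = -123.3
Current account = 2296.2 + (-132.2) + (-527.8) + (-123.3) = 1512.9
(Excluded from the current account — financial account: increase in resident deposits held at foreign banks 265.4, new loans extended by domestic banks to foreign borrowers 813.3, domestic pension funds' purchases of foreign equities 674.2; capital account: debt forgiveness received from foreign official creditors 204.0, acquisition of foreign patents and trademarks (non-produced assets) 104.7.)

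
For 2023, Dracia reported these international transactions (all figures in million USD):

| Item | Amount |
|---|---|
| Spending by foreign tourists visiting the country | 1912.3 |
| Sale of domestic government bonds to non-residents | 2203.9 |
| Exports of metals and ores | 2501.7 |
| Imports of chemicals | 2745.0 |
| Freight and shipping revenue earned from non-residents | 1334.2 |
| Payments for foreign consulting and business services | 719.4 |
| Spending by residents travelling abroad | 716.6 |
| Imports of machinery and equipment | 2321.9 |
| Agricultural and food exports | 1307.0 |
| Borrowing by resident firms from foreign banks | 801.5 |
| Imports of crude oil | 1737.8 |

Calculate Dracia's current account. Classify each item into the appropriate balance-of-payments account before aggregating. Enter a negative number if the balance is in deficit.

-1185.5

Goods: -2745.0 + 1307.0 - 2321.9 - 1737.8 + 2501.7 = -2996.0
Services: -716.6 - 719.4 + 1912.3 + 1334.2 = 1810.5
Current account = (-2996.0) + 1810.5 = -1185.5
(Excluded from the current account — financial account: sale of domestic government bonds to non-residents 2203.9, borrowing by resident firms from foreign banks 801.5.)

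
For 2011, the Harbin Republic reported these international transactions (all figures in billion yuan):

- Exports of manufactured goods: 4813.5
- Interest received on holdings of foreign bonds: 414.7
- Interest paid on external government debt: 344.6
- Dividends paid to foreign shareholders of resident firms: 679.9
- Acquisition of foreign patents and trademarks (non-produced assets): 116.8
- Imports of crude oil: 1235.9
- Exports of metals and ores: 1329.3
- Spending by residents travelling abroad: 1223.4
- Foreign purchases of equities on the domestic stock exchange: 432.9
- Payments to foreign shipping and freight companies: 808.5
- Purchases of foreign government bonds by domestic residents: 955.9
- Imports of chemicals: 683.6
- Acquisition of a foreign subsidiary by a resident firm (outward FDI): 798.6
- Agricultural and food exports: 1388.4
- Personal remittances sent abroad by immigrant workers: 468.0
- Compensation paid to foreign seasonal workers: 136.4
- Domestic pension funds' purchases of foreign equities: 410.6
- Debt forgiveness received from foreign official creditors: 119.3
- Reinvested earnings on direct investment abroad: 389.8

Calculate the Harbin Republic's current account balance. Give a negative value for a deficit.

Goods: 1329.3 + 1388.4 + 4813.5 - 683.6 - 1235.9 = 5611.7
Services: -1223.4 - 808.5 = -2031.9
Primary income: 414.7 - 679.9 - 344.6 - 136.4 + 389.8 = -356.4
Secondary income: -468.0
Current account = 5611.7 + (-2031.9) + (-356.4) + (-468.0) = 2755.4
(Excluded from the current account — capital account: acquisition of foreign patents and trademarks (non-produced assets) 116.8, debt forgiveness received from foreign official creditors 119.3; financial account: foreign purchases of equities on the domestic stock exchange 432.9, purchases of foreign government bonds by domestic residents 955.9, acquisition of a foreign subsidiary by a resident firm (outward FDI) 798.6, domestic pension funds' purchases of foreign equities 410.6.)

2755.4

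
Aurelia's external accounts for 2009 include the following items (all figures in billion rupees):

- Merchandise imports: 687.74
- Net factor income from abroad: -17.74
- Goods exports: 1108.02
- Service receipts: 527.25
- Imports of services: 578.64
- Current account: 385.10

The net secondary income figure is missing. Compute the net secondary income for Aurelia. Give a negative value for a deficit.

33.95

Current account = goods balance + services balance + net primary income + net secondary income
Sum of the known components = 351.15
Net secondary income = CA - (known components) = 385.10 - 351.15 = 33.95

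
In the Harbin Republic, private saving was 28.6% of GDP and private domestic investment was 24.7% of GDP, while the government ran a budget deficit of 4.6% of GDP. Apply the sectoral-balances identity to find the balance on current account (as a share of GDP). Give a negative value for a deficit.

By the sectoral-balances identity, CA = (S_private - I) + (T - G).
Private balance = 28.6 - 24.7 = 3.9
Government balance (T - G) = -4.6
CA = 3.9 + (-4.6) = -0.7

-0.7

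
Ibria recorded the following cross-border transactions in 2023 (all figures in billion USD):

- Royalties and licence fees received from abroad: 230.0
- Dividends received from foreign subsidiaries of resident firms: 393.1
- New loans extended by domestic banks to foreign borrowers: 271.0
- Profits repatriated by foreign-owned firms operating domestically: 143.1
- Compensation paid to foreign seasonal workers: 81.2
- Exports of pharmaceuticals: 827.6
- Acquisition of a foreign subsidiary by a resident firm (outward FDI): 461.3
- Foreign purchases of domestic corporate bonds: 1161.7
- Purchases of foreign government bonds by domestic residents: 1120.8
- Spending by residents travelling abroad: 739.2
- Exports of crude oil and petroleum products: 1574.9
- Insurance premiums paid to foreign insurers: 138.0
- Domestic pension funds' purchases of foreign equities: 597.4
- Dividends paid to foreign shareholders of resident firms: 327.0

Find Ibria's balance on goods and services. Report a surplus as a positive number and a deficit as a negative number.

Goods: 827.6 + 1574.9 = 2402.5
Services: -138.0 - 739.2 + 230.0 = -647.2
Trade balance = 2402.5 + (-647.2) = 1755.3
(Excluded from the trade balance — primary income: dividends received from foreign subsidiaries of resident firms 393.1, profits repatriated by foreign-owned firms operating domestically 143.1, compensation paid to foreign seasonal workers 81.2, dividends paid to foreign shareholders of resident firms 327.0; financial account: new loans extended by domestic banks to foreign borrowers 271.0, acquisition of a foreign subsidiary by a resident firm (outward FDI) 461.3, foreign purchases of domestic corporate bonds 1161.7, purchases of foreign government bonds by domestic residents 1120.8, domestic pension funds' purchases of foreign equities 597.4.)

1755.3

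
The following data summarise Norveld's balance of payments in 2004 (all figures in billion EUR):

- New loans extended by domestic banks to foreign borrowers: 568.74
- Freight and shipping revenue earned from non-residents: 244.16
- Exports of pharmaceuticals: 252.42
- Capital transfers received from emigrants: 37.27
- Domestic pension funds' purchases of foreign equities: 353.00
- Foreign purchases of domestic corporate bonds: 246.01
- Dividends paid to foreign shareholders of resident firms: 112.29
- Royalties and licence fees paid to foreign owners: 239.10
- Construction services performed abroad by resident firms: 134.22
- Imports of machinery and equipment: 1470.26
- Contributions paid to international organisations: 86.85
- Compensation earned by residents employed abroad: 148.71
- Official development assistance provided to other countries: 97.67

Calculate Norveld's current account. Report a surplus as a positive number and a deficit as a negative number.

Goods: 252.42 - 1470.26 = -1217.84
Services: 244.16 + 134.22 - 239.10 = 139.28
Primary income: -112.29 + 148.71 = 36.42
Secondary income: -97.67 - 86.85 = -184.52
Current account = (-1217.84) + 139.28 + 36.42 + (-184.52) = -1226.66
(Excluded from the current account — financial account: new loans extended by domestic banks to foreign borrowers 568.74, domestic pension funds' purchases of foreign equities 353.00, foreign purchases of domestic corporate bonds 246.01; capital account: capital transfers received from emigrants 37.27.)

-1226.66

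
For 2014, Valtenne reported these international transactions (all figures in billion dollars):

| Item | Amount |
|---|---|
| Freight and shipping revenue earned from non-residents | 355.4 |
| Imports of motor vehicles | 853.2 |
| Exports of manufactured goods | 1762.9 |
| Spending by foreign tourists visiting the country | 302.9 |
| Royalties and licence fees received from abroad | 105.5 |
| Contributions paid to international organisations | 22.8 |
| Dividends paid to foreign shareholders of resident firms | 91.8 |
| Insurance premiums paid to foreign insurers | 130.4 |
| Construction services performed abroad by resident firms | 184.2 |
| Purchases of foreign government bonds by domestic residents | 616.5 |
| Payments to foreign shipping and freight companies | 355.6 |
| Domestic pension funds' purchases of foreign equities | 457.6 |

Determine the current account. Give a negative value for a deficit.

Goods: 1762.9 - 853.2 = 909.7
Services: 355.4 + 184.2 - 130.4 + 302.9 - 355.6 + 105.5 = 462.0
Primary income: -91.8
Secondary income: -22.8
Current account = 909.7 + 462.0 + (-91.8) + (-22.8) = 1257.1
(Excluded from the current account — financial account: purchases of foreign government bonds by domestic residents 616.5, domestic pension funds' purchases of foreign equities 457.6.)

1257.1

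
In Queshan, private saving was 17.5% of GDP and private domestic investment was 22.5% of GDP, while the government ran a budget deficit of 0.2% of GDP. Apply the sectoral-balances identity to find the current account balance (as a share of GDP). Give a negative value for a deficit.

-5.2

By the sectoral-balances identity, CA = (S_private - I) + (T - G).
Private balance = 17.5 - 22.5 = -5.0
Government balance (T - G) = -0.2
CA = -5.0 + (-0.2) = -5.2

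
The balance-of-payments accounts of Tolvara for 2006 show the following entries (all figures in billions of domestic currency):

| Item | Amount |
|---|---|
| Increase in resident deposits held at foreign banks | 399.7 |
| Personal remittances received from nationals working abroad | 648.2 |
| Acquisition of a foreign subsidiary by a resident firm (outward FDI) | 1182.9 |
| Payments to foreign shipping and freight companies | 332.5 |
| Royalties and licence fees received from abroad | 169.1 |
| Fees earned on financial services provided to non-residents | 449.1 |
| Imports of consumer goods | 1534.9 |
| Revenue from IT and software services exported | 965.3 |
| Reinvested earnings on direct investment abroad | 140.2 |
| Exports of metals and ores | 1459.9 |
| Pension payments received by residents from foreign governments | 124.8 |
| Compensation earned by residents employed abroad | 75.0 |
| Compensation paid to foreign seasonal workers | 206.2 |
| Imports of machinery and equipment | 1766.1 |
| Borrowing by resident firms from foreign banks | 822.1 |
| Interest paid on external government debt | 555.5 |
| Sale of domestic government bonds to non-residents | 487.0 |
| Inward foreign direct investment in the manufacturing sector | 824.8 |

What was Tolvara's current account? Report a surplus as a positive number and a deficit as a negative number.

-363.6

Goods: -1534.9 - 1766.1 + 1459.9 = -1841.1
Services: 965.3 + 169.1 - 332.5 + 449.1 = 1251.0
Primary income: 75.0 - 555.5 + 140.2 - 206.2 = -546.5
Secondary income: 648.2 + 124.8 = 773.0
Current account = (-1841.1) + 1251.0 + (-546.5) + 773.0 = -363.6
(Excluded from the current account — financial account: increase in resident deposits held at foreign banks 399.7, acquisition of a foreign subsidiary by a resident firm (outward FDI) 1182.9, borrowing by resident firms from foreign banks 822.1, sale of domestic government bonds to non-residents 487.0, inward foreign direct investment in the manufacturing sector 824.8.)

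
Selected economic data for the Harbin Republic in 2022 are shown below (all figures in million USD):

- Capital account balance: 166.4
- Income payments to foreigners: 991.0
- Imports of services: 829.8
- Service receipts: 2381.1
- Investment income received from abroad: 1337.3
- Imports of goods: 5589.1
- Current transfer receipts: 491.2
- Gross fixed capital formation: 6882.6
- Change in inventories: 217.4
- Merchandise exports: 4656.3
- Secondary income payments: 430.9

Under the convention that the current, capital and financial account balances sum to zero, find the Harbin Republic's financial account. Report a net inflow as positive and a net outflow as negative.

Goods balance = 4656.3 - 5589.1 = -932.8
Services balance = 2381.1 - 829.8 = 1551.3
Trade balance (goods + services) = -932.8 + 1551.3 = 618.5
Net primary income = 1337.3 - 991.0 = 346.3
Net secondary income = 491.2 - 430.9 = 60.3
Current account = 618.5 + 346.3 + 60.3 = 1025.1
Financial account = -(1025.1 + 166.4) = -1191.5

-1191.5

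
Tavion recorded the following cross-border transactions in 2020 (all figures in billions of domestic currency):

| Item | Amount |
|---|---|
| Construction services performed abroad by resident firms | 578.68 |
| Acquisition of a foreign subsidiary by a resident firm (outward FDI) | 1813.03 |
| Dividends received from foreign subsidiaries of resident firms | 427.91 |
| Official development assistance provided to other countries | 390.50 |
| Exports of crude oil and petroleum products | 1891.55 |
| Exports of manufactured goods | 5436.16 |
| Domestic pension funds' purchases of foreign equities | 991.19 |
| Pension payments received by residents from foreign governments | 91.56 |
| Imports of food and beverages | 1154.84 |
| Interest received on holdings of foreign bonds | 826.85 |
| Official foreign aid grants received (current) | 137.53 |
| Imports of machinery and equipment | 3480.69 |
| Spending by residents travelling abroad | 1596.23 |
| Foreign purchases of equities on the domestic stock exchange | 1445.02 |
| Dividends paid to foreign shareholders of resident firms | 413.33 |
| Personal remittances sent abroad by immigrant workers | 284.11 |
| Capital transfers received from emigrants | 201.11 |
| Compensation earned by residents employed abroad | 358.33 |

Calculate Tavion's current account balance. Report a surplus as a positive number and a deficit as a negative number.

Goods: 5436.16 + 1891.55 - 3480.69 - 1154.84 = 2692.18
Services: 578.68 - 1596.23 = -1017.55
Primary income: 427.91 + 358.33 + 826.85 - 413.33 = 1199.76
Secondary income: -284.11 + 91.56 + 137.53 - 390.50 = -445.52
Current account = 2692.18 + (-1017.55) + 1199.76 + (-445.52) = 2428.87
(Excluded from the current account — financial account: acquisition of a foreign subsidiary by a resident firm (outward FDI) 1813.03, domestic pension funds' purchases of foreign equities 991.19, foreign purchases of equities on the domestic stock exchange 1445.02; capital account: capital transfers received from emigrants 201.11.)

2428.87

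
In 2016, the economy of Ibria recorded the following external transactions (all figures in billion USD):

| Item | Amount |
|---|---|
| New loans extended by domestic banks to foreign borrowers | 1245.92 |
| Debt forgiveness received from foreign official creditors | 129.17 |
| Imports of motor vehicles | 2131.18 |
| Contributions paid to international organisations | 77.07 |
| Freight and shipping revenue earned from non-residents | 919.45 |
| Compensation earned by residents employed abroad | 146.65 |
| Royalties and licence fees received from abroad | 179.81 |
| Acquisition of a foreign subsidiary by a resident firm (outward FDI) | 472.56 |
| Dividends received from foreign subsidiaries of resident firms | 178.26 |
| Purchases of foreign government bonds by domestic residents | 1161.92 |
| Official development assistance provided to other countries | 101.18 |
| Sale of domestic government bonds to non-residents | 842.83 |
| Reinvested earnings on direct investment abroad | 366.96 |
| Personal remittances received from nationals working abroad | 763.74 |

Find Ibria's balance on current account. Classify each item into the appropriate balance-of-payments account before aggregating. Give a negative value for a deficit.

Goods: -2131.18
Services: 179.81 + 919.45 = 1099.26
Primary income: 366.96 + 178.26 + 146.65 = 691.87
Secondary income: -101.18 - 77.07 + 763.74 = 585.49
Current account = (-2131.18) + 1099.26 + 691.87 + 585.49 = 245.44
(Excluded from the current account — financial account: new loans extended by domestic banks to foreign borrowers 1245.92, acquisition of a foreign subsidiary by a resident firm (outward FDI) 472.56, purchases of foreign government bonds by domestic residents 1161.92, sale of domestic government bonds to non-residents 842.83; capital account: debt forgiveness received from foreign official creditors 129.17.)

245.44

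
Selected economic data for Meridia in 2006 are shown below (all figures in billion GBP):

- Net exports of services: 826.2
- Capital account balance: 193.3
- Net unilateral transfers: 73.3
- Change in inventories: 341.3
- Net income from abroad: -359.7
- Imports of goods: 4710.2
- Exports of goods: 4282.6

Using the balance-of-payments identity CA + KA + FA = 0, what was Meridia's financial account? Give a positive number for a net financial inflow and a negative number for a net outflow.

-305.5

Goods balance = 4282.6 - 4710.2 = -427.6
Services balance = 826.2
Trade balance (goods + services) = -427.6 + 826.2 = 398.6
Net primary income = -359.7
Net secondary income = 73.3
Current account = 398.6 + (-359.7) + 73.3 = 112.2
Financial account = -(112.2 + 193.3) = -305.5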